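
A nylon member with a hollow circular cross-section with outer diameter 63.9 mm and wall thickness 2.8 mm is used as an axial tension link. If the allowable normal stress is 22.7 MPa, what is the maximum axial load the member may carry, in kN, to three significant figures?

12.2 kN

A = 537.5 mm².
P_max = σ_allow · A = 22.7 · 537.5 = 12200 N = 12.2 kN.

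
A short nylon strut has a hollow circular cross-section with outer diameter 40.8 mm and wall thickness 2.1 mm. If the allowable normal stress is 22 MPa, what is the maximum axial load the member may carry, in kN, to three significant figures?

A = 255.3 mm².
P_max = σ_allow · A = 22 · 255.3 = 5617 N = 5.617 kN.

5.62 kN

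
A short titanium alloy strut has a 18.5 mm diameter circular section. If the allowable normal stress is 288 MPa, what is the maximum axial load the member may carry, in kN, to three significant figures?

77.4 kN

A = 268.8 mm².
P_max = σ_allow · A = 288 · 268.8 = 77420 N = 77.42 kN.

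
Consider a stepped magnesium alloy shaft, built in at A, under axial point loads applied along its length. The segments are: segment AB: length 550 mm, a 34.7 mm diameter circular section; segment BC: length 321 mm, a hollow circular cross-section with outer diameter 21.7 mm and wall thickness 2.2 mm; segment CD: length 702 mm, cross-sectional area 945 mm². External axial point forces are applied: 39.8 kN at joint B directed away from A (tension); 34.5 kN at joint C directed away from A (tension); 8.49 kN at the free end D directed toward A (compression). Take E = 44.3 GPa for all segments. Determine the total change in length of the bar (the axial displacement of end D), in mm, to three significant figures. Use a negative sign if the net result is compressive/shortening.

2.12 mm

Internal axial forces (sectioning from the free end, tension +): N_CD = -8.49 kN, N_BC = 26.01 kN, N_AB = 65.81 kN.
A_AB = 945.7 mm².
A_BC = 134.8 mm².
δ_AB = 65810·550/(945.7·44300) = 0.864 mm
δ_BC = 26010·321/(134.8·44300) = 1.398 mm
δ_CD = -8490·702/(945·44300) = -0.1424 mm
δ = Σδ_i = 2.12 mm.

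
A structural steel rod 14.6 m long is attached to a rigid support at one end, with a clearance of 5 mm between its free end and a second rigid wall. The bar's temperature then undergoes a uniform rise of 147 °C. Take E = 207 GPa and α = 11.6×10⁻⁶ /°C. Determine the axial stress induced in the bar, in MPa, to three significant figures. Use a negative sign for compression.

-282 MPa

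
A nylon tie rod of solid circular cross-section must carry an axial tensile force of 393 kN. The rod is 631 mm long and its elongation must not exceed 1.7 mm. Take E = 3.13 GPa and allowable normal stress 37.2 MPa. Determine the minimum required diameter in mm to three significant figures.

Required area A ≥ P/σ_allow = 393000/37.2 = 10560 mm².
For a solid circular section, d ≥ √(4A/π) = 116 mm.
Elongation limit: A ≥ PL/(Eδ_allow) = 393000·631/(3130·1.7) = 46600 mm² ⇒ d ≥ 243.6 mm.
The elongation limit governs.

244 mm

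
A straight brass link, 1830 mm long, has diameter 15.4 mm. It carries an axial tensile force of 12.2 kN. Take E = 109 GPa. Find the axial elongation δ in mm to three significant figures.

1.10 mm

A = 186.3 mm².
δ_mech = NL/(AE) = 12200·1830/(186.3·109000) = 1.1 mm.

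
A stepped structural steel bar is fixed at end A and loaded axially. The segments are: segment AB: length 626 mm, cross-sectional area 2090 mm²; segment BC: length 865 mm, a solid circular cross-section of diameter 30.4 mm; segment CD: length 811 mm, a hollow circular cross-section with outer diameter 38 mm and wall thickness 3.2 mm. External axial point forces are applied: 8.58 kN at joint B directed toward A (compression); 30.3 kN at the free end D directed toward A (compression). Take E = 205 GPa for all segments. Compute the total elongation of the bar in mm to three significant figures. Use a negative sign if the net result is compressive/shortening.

Internal axial forces (sectioning from the free end, tension +): N_CD = -30.3 kN, N_BC = -30.3 kN, N_AB = -38.88 kN.
A_BC = 725.8 mm².
A_CD = 349.8 mm².
δ_AB = -38880·626/(2090·205000) = -0.05681 mm
δ_BC = -30300·865/(725.8·205000) = -0.1761 mm
δ_CD = -30300·811/(349.8·205000) = -0.3426 mm
δ = Σδ_i = -0.5756 mm.

-0.576 mm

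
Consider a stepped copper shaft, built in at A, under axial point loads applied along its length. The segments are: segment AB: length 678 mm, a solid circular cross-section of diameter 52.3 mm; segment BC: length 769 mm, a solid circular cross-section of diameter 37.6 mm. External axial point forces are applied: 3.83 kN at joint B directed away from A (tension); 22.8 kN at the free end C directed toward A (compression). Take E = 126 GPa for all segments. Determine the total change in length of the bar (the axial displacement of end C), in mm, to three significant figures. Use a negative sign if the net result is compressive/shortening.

-0.173 mm

Internal axial forces (sectioning from the free end, tension +): N_BC = -22.8 kN, N_AB = -18.97 kN.
A_AB = 2148 mm².
A_BC = 1110 mm².
δ_AB = -18970·678/(2148·126000) = -0.04752 mm
δ_BC = -22800·769/(1110·126000) = -0.1253 mm
δ = Σδ_i = -0.1728 mm.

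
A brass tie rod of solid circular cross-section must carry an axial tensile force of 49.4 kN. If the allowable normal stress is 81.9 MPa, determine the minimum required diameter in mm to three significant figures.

Required area A ≥ P/σ_allow = 49400/81.9 = 603.2 mm².
For a solid circular section, d ≥ √(4A/π) = 27.71 mm.

27.7 mm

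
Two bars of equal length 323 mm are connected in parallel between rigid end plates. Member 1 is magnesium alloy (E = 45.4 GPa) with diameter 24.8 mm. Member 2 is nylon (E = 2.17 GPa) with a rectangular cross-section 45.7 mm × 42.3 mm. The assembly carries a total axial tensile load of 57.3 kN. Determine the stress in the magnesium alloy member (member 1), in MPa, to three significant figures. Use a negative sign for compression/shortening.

A_1 = 483.1 mm².
A_2 = 1933 mm².
Equal strain + equilibrium ⇒ each member carries load in proportion to AE: A₁E₁ = 21930000 N, A₂E₂ = 4195000 N, ΣAE = 26130000 N.
σ₁ = P·E₁/ΣAE = 57300·45400/26130000 = 99.57 MPa.

99.6 MPa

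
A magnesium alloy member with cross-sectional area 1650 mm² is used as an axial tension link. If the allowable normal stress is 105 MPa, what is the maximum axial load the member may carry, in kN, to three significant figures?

173 kN

P_max = σ_allow · A = 105 · 1650 = 173200 N = 173.2 kN.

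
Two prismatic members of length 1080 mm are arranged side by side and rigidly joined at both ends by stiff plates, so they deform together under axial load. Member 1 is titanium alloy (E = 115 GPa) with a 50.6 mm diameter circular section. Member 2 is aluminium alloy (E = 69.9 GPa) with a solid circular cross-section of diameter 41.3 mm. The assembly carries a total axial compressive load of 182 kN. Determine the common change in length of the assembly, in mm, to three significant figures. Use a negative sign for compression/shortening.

A_1 = 2011 mm².
A_2 = 1340 mm².
Equal strain + equilibrium ⇒ each member carries load in proportion to AE: A₁E₁ = 231300000 N, A₂E₂ = 93640000 N, ΣAE = 324900000 N.
δ = PL/ΣAE = -182000·1080/324900000 = -0.605 mm.

-0.605 mm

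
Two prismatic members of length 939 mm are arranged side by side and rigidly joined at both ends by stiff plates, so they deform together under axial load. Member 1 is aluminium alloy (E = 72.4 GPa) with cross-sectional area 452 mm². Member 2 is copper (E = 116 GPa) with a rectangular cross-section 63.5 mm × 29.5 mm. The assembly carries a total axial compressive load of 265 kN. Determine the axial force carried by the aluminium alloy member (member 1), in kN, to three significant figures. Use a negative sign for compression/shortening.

A_2 = 1873 mm².
Equal strain + equilibrium ⇒ each member carries load in proportion to AE: A₁E₁ = 32720000 N, A₂E₂ = 217300000 N, ΣAE = 250000000 N.
F₁ = P·A₁E₁/ΣAE = -265000·32720000/250000000 = -34690 N.

-34.7 kN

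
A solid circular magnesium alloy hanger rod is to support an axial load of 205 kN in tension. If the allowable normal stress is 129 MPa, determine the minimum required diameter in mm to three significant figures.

45.0 mm

Required area A ≥ P/σ_allow = 205000/129 = 1589 mm².
For a solid circular section, d ≥ √(4A/π) = 44.98 mm.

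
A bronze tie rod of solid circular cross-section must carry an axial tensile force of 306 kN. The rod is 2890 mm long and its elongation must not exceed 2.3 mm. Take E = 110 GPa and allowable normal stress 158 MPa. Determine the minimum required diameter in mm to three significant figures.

Required area A ≥ P/σ_allow = 306000/158 = 1937 mm².
For a solid circular section, d ≥ √(4A/π) = 49.66 mm.
Elongation limit: A ≥ PL/(Eδ_allow) = 306000·2890/(110000·2.3) = 3495 mm² ⇒ d ≥ 66.71 mm.
The elongation limit governs.

66.7 mm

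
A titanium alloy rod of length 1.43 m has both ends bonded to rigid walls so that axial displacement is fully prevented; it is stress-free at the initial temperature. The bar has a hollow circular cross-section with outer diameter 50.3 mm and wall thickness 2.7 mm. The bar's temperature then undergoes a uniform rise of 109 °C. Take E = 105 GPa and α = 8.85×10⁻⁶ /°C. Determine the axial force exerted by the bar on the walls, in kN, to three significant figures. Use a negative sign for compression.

Free thermal expansion αLΔT = 8.85e-6 · 1430 · 109 = 1.379 mm.
The walls impose strain ε = −(1.379)/1430 = -9.6465e-04; σ = Eε = 105000 · -9.6465e-04 = -101.3 MPa.
Wall reaction R = σ·A = -101.3·403.8 = -40900 N = -40.9 kN.

-40.9 kN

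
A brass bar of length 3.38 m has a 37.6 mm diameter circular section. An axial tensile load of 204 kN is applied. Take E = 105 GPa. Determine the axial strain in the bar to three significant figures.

0.00175

A = 1110 mm².
σ = N/A = 183.7 MPa; ε = σ/E = 183.7/105000 = 1.750e-03.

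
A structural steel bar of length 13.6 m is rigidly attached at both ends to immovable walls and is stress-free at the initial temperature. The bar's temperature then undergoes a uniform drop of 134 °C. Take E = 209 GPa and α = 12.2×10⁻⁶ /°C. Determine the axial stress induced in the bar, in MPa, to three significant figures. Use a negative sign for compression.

Free thermal expansion αLΔT = 12.2e-6 · 13600 · -134 = -22.23 mm.
The walls impose strain ε = −(-22.23)/13600 = 1.6348e-03; σ = Eε = 209000 · 1.6348e-03 = 341.7 MPa.

342 MPa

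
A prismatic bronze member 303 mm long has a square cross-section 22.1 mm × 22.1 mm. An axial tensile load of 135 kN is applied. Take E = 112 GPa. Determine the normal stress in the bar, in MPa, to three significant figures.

276 MPa

A = 488.4 mm².
σ = N/A = 135000/488.4 = 276.4 MPa.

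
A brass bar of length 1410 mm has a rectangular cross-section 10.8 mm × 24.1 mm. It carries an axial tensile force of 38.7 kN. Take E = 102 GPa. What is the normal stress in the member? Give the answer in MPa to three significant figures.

149 MPa

A = 260.3 mm².
σ = N/A = 38700/260.3 = 148.7 MPa.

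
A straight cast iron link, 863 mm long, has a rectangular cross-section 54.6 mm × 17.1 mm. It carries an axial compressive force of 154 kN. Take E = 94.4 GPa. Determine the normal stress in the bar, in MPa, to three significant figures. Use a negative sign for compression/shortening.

-165 MPa

A = 933.7 mm².
σ = N/A = -154000/933.7 = -164.9 MPa.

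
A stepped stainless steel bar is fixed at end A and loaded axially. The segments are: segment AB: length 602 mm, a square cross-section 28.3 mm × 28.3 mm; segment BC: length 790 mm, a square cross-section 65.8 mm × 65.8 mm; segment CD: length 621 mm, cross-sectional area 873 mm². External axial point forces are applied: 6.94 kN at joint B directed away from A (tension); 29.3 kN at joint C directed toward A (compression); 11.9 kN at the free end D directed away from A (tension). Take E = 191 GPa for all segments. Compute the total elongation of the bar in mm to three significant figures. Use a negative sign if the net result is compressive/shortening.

-0.0135 mm

Internal axial forces (sectioning from the free end, tension +): N_CD = 11.9 kN, N_BC = -17.4 kN, N_AB = -10.46 kN.
A_AB = 800.9 mm².
A_BC = 4330 mm².
δ_AB = -10460·602/(800.9·191000) = -0.04116 mm
δ_BC = -17400·790/(4330·191000) = -0.01662 mm
δ_CD = 11900·621/(873·191000) = 0.04432 mm
δ = Σδ_i = -0.01347 mm.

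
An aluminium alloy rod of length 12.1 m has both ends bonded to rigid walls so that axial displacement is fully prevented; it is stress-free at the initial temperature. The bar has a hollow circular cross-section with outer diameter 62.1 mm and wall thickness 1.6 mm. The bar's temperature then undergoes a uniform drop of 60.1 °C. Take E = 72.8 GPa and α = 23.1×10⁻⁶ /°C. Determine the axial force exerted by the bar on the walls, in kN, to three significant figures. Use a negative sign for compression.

Free thermal expansion αLΔT = 23.1e-6 · 12100 · -60.1 = -16.8 mm.
The walls impose strain ε = −(-16.8)/12100 = 1.3883e-03; σ = Eε = 72800 · 1.3883e-03 = 101.1 MPa.
Wall reaction R = σ·A = 101.1·304.1 = 30740 N = 30.74 kN.

30.7 kN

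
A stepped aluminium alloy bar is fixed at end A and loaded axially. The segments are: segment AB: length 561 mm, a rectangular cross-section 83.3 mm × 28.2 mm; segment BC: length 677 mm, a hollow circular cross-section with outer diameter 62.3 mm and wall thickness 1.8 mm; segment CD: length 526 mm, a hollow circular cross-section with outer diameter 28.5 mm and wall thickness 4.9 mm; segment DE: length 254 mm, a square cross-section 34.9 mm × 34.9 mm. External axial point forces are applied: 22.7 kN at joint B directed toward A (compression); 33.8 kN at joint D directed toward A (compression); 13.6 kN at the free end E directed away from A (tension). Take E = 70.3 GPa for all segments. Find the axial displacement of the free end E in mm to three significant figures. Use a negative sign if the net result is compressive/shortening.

Internal axial forces (sectioning from the free end, tension +): N_DE = 13.6 kN, N_CD = -20.2 kN, N_BC = -20.2 kN, N_AB = -42.9 kN.
A_AB = 2349 mm².
A_BC = 342.1 mm².
A_CD = 363.3 mm².
A_DE = 1218 mm².
δ_AB = -42900·561/(2349·70300) = -0.1457 mm
δ_BC = -20200·677/(342.1·70300) = -0.5686 mm
δ_CD = -20200·526/(363.3·70300) = -0.416 mm
δ_DE = 13600·254/(1218·70300) = 0.04034 mm
δ = Σδ_i = -1.09 mm.

-1.09 mm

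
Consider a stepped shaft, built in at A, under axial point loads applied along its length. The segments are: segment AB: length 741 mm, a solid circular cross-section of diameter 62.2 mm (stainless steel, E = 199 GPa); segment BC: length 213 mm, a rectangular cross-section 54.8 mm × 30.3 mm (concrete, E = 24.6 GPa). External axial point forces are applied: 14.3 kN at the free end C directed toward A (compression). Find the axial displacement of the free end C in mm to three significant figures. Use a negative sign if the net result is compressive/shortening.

Internal axial forces (sectioning from the free end, tension +): N_BC = -14.3 kN, N_AB = -14.3 kN.
A_AB = 3039 mm².
A_BC = 1660 mm².
δ_AB = -14300·741/(3039·199000) = -0.01752 mm
δ_BC = -14300·213/(1660·24600) = -0.07457 mm
δ = Σδ_i = -0.09209 mm.

-0.0921 mm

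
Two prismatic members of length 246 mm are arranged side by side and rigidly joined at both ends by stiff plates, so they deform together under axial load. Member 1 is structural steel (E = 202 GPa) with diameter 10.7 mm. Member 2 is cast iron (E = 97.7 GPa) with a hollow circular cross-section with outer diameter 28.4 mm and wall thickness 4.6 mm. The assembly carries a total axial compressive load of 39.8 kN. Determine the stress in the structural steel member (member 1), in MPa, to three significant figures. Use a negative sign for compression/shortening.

A_1 = 89.92 mm².
A_2 = 343.9 mm².
Equal strain + equilibrium ⇒ each member carries load in proportion to AE: A₁E₁ = 18160000 N, A₂E₂ = 33600000 N, ΣAE = 51770000 N.
σ₁ = P·E₁/ΣAE = -39800·202000/51770000 = -155.3 MPa.

-155 MPa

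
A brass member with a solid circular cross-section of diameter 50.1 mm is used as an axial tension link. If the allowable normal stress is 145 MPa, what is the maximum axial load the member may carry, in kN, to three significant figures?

286 kN

A = 1971 mm².
P_max = σ_allow · A = 145 · 1971 = 285800 N = 285.8 kN.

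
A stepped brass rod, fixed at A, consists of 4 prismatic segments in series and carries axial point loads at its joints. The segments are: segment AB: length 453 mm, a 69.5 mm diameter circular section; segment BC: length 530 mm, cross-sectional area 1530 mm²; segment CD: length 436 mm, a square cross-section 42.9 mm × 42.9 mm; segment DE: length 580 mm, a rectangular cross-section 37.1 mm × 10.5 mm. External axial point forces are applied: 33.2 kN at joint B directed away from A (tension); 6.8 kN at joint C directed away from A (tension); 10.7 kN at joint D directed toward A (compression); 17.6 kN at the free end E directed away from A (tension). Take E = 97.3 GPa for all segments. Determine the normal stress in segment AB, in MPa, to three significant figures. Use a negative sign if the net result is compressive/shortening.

12.4 MPa

Internal axial forces (sectioning from the free end, tension +): N_DE = 17.6 kN, N_CD = 6.9 kN, N_BC = 13.7 kN, N_AB = 46.9 kN.
A_AB = 3794 mm².
σ_AB = N_AB/A_AB = 46900/3794 = 12.36 MPa.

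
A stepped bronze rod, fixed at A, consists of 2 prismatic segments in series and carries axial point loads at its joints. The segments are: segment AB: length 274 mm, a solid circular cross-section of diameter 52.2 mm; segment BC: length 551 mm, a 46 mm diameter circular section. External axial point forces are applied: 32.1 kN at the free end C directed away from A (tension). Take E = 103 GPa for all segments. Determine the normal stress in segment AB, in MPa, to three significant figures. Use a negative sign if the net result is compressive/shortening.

Internal axial forces (sectioning from the free end, tension +): N_BC = 32.1 kN, N_AB = 32.1 kN.
A_AB = 2140 mm².
σ_AB = N_AB/A_AB = 32100/2140 = 15 MPa.

15.0 MPa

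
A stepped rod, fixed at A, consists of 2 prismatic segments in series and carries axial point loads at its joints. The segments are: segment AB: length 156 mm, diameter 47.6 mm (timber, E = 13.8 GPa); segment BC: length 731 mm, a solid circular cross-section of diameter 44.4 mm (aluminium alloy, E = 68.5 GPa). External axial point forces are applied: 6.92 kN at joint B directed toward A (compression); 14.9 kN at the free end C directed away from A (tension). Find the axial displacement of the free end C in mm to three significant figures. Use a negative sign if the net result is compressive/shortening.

Internal axial forces (sectioning from the free end, tension +): N_BC = 14.9 kN, N_AB = 7.98 kN.
A_AB = 1780 mm².
A_BC = 1548 mm².
δ_AB = 7980·156/(1780·13800) = 0.05069 mm
δ_BC = 14900·731/(1548·68500) = 0.1027 mm
δ = Σδ_i = 0.1534 mm.

0.153 mm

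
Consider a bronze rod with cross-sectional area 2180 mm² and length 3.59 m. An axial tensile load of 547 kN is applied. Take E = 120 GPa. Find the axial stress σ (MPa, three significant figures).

251 MPa

σ = N/A = 547000/2180 = 250.9 MPa.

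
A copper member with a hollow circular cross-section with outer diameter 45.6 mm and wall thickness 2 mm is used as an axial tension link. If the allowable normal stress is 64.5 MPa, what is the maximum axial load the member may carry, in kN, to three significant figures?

17.7 kN

A = 273.9 mm².
P_max = σ_allow · A = 64.5 · 273.9 = 17670 N = 17.67 kN.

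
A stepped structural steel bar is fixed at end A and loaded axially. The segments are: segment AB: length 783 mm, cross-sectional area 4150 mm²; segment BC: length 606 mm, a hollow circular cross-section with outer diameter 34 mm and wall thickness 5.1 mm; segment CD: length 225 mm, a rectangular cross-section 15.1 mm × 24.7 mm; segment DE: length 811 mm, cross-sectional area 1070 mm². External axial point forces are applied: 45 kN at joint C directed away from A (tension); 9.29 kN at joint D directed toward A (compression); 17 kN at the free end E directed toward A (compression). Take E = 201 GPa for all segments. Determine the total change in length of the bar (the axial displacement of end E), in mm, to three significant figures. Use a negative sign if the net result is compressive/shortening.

-0.00362 mm

Internal axial forces (sectioning from the free end, tension +): N_DE = -17 kN, N_CD = -26.29 kN, N_BC = 18.71 kN, N_AB = 18.71 kN.
A_BC = 463 mm².
A_CD = 373 mm².
δ_AB = 18710·783/(4150·201000) = 0.01756 mm
δ_BC = 18710·606/(463·201000) = 0.1218 mm
δ_CD = -26290·225/(373·201000) = -0.0789 mm
δ_DE = -17000·811/(1070·201000) = -0.0641 mm
δ = Σδ_i = -0.003623 mm.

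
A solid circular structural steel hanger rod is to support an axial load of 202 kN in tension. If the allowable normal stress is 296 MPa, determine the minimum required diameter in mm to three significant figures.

Required area A ≥ P/σ_allow = 202000/296 = 682.4 mm².
For a solid circular section, d ≥ √(4A/π) = 29.48 mm.

29.5 mm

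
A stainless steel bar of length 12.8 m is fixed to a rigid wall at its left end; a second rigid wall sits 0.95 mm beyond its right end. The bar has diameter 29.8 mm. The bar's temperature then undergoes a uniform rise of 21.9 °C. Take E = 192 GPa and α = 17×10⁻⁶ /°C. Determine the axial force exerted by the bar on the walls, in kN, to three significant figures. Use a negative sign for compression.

-39.9 kN

Free thermal expansion αLΔT = 17e-6 · 12800 · 21.9 = 4.765 mm.
The walls engage after the gap closes; constrained expansion = 4.765 − 0.95 = 3.815 mm.
The walls impose strain ε = −(3.815)/12800 = -2.9808e-04; σ = Eε = 192000 · -2.9808e-04 = -57.23 MPa.
Wall reaction R = σ·A = -57.23·697.5 = -39920 N = -39.92 kN.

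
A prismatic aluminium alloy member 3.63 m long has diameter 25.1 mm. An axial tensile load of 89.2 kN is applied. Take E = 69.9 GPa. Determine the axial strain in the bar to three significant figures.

A = 494.8 mm².
σ = N/A = 180.3 MPa; ε = σ/E = 180.3/69900 = 2.579e-03.

0.00258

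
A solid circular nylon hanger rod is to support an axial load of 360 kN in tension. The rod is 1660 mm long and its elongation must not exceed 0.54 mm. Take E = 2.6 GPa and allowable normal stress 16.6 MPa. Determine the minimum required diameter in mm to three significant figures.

Required area A ≥ P/σ_allow = 360000/16.6 = 21690 mm².
For a solid circular section, d ≥ √(4A/π) = 166.2 mm.
Elongation limit: A ≥ PL/(Eδ_allow) = 360000·1660/(2600·0.54) = 425600 mm² ⇒ d ≥ 736.2 mm.
The elongation limit governs.

736 mm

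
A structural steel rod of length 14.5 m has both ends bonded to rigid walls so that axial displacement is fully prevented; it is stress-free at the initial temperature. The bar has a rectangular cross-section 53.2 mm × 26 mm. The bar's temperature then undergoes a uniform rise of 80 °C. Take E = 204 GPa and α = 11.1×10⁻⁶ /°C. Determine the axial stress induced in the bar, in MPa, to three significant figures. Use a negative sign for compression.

-181 MPa

Free thermal expansion αLΔT = 11.1e-6 · 14500 · 80 = 12.88 mm.
The walls impose strain ε = −(12.88)/14500 = -8.8800e-04; σ = Eε = 204000 · -8.8800e-04 = -181.2 MPa.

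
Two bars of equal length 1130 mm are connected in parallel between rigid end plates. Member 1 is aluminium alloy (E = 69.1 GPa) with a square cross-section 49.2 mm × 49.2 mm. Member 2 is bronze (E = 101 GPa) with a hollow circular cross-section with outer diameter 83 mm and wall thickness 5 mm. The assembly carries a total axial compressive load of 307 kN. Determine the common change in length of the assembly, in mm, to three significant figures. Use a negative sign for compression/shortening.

A_1 = 2421 mm².
A_2 = 1225 mm².
Equal strain + equilibrium ⇒ each member carries load in proportion to AE: A₁E₁ = 167300000 N, A₂E₂ = 123700000 N, ΣAE = 291000000 N.
δ = PL/ΣAE = -307000·1130/291000000 = -1.192 mm.

-1.19 mm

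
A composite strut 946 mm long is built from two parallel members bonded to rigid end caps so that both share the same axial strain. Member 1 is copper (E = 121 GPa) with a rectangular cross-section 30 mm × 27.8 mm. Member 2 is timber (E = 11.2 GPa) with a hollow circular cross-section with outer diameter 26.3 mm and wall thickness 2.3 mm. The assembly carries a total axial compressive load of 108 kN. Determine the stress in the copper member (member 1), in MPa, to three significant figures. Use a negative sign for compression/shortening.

-127 MPa

A_1 = 834 mm².
A_2 = 173.4 mm².
Equal strain + equilibrium ⇒ each member carries load in proportion to AE: A₁E₁ = 100900000 N, A₂E₂ = 1942000 N, ΣAE = 102900000 N.
σ₁ = P·E₁/ΣAE = -108000·121000/102900000 = -127.1 MPa.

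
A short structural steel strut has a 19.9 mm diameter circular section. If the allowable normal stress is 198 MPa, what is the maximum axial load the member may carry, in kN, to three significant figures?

61.6 kN

A = 311 mm².
P_max = σ_allow · A = 198 · 311 = 61580 N = 61.58 kN.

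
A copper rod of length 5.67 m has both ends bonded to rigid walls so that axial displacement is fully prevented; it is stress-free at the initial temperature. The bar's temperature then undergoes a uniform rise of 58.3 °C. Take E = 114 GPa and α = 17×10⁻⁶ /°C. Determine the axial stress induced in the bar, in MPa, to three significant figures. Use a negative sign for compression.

Free thermal expansion αLΔT = 17e-6 · 5670 · 58.3 = 5.62 mm.
The walls impose strain ε = −(5.62)/5670 = -9.9110e-04; σ = Eε = 114000 · -9.9110e-04 = -113 MPa.

-113 MPa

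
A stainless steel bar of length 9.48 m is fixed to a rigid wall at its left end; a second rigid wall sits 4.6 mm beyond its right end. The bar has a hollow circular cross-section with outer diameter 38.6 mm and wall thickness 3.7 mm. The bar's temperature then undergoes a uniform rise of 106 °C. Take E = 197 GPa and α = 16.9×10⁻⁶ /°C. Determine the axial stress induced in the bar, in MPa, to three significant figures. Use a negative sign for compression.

-257 MPa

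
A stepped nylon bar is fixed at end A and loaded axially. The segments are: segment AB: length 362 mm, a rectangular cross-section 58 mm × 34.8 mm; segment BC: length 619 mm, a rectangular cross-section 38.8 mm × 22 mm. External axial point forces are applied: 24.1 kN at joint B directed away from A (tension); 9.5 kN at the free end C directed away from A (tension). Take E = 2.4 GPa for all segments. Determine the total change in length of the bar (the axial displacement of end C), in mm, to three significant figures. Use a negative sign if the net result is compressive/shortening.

5.38 mm

Internal axial forces (sectioning from the free end, tension +): N_BC = 9.5 kN, N_AB = 33.6 kN.
A_AB = 2018 mm².
A_BC = 853.6 mm².
δ_AB = 33600·362/(2018·2400) = 2.511 mm
δ_BC = 9500·619/(853.6·2400) = 2.87 mm
δ = Σδ_i = 5.381 mm.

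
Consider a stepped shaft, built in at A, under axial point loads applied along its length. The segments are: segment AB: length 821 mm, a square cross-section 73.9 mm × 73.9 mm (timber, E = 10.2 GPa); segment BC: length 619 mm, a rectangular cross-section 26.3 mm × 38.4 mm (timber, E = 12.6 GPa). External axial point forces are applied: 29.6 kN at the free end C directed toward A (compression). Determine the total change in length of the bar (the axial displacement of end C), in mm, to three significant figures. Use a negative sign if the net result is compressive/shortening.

Internal axial forces (sectioning from the free end, tension +): N_BC = -29.6 kN, N_AB = -29.6 kN.
A_AB = 5461 mm².
A_BC = 1010 mm².
δ_AB = -29600·821/(5461·10200) = -0.4363 mm
δ_BC = -29600·619/(1010·12600) = -1.44 mm
δ = Σδ_i = -1.876 mm.

-1.88 mm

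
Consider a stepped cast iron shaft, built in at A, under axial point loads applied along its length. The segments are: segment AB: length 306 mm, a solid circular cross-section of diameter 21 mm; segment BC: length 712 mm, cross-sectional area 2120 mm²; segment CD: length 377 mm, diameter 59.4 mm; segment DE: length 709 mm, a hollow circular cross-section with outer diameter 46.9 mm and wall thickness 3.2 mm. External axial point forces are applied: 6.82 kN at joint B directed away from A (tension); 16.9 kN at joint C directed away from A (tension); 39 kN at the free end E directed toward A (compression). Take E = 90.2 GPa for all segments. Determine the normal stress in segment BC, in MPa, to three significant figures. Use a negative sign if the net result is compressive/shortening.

Internal axial forces (sectioning from the free end, tension +): N_DE = -39 kN, N_CD = -39 kN, N_BC = -22.1 kN, N_AB = -15.28 kN.
σ_BC = N_BC/A_BC = -22100/2120 = -10.42 MPa.

-10.4 MPa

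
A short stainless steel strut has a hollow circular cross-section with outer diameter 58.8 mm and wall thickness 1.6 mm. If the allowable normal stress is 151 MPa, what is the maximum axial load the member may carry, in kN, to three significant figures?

43.4 kN

A = 287.5 mm².
P_max = σ_allow · A = 151 · 287.5 = 43420 N = 43.42 kN.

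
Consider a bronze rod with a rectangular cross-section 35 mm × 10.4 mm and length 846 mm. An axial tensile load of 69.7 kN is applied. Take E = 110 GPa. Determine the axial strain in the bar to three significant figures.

A = 364 mm².
σ = N/A = 191.5 MPa; ε = σ/E = 191.5/110000 = 1.741e-03.

0.00174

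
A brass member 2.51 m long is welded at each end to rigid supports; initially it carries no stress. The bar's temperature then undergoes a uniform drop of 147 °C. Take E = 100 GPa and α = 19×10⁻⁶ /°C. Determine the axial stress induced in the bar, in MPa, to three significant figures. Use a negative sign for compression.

Free thermal expansion αLΔT = 19e-6 · 2510 · -147 = -7.01 mm.
The walls impose strain ε = −(-7.01)/2510 = 2.7930e-03; σ = Eε = 100000 · 2.7930e-03 = 279.3 MPa.

279 MPa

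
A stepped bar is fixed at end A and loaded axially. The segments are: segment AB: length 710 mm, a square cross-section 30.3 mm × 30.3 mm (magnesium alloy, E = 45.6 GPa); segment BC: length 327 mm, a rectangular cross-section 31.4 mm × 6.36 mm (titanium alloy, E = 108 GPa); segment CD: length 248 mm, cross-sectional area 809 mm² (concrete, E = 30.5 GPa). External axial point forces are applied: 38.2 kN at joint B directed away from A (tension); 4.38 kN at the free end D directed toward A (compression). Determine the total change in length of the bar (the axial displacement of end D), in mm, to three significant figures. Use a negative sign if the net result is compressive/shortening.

Internal axial forces (sectioning from the free end, tension +): N_CD = -4.38 kN, N_BC = -4.38 kN, N_AB = 33.82 kN.
A_AB = 918.1 mm².
A_BC = 199.7 mm².
δ_AB = 33820·710/(918.1·45600) = 0.5736 mm
δ_BC = -4380·327/(199.7·108000) = -0.06641 mm
δ_CD = -4380·248/(809·30500) = -0.04402 mm
δ = Σδ_i = 0.4631 mm.

0.463 mm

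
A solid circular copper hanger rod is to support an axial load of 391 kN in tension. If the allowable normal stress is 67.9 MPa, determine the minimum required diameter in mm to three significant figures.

85.6 mm

Required area A ≥ P/σ_allow = 391000/67.9 = 5758 mm².
For a solid circular section, d ≥ √(4A/π) = 85.63 mm.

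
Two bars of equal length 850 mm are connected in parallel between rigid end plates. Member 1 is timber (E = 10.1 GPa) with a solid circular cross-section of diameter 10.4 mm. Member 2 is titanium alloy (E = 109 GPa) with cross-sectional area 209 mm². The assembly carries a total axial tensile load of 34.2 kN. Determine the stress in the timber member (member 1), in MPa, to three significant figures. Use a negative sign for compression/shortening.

14.6 MPa

A_1 = 84.95 mm².
Equal strain + equilibrium ⇒ each member carries load in proportion to AE: A₁E₁ = 858000 N, A₂E₂ = 22780000 N, ΣAE = 23640000 N.
σ₁ = P·E₁/ΣAE = 34200·10100/23640000 = 14.61 MPa.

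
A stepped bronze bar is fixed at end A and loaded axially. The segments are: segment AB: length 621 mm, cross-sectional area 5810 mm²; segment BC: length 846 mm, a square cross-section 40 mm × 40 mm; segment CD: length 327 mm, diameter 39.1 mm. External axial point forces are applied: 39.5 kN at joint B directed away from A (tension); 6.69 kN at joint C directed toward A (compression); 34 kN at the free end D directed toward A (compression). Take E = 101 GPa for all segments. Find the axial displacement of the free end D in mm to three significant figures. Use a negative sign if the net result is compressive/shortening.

Internal axial forces (sectioning from the free end, tension +): N_CD = -34 kN, N_BC = -40.69 kN, N_AB = -1.19 kN.
A_BC = 1600 mm².
A_CD = 1201 mm².
δ_AB = -1190·621/(5810·101000) = -0.001259 mm
δ_BC = -40690·846/(1600·101000) = -0.213 mm
δ_CD = -34000·327/(1201·101000) = -0.09168 mm
δ = Σδ_i = -0.306 mm.

-0.306 mm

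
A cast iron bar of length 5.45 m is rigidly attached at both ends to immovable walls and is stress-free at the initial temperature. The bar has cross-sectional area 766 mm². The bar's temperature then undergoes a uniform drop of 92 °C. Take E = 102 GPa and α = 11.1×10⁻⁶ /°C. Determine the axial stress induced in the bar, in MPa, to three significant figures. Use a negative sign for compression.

104 MPa

Free thermal expansion αLΔT = 11.1e-6 · 5450 · -92 = -5.566 mm.
The walls impose strain ε = −(-5.566)/5450 = 1.0212e-03; σ = Eε = 102000 · 1.0212e-03 = 104.2 MPa.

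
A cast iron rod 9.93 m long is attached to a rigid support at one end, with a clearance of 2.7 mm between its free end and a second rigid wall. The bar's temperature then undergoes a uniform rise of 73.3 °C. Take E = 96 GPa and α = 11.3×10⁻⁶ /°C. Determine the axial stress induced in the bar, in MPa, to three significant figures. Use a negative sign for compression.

-53.4 MPa

Free thermal expansion αLΔT = 11.3e-6 · 9930 · 73.3 = 8.225 mm.
The walls engage after the gap closes; constrained expansion = 8.225 − 2.7 = 5.525 mm.
The walls impose strain ε = −(5.525)/9930 = -5.5639e-04; σ = Eε = 96000 · -5.5639e-04 = -53.41 MPa.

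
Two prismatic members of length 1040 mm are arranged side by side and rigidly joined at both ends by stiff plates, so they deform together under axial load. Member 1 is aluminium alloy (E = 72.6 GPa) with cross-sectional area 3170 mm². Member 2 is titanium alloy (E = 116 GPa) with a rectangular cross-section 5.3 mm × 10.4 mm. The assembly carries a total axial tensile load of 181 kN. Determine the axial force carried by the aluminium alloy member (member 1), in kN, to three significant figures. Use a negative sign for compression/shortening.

176 kN

A_2 = 55.12 mm².
Equal strain + equilibrium ⇒ each member carries load in proportion to AE: A₁E₁ = 230100000 N, A₂E₂ = 6394000 N, ΣAE = 236500000 N.
F₁ = P·A₁E₁/ΣAE = 181000·230100000/236500000 = 176100 N.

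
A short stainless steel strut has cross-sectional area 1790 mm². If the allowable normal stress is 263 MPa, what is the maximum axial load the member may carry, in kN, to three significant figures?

471 kN

P_max = σ_allow · A = 263 · 1790 = 470800 N = 470.8 kN.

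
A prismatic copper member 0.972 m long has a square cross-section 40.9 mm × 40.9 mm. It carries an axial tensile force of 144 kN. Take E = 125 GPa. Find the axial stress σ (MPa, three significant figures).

86.1 MPa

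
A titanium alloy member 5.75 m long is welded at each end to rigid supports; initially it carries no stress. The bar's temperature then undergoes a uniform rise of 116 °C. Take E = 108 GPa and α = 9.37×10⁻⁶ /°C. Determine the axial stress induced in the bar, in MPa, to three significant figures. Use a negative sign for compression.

-117 MPa

Free thermal expansion αLΔT = 9.37e-6 · 5750 · 116 = 6.25 mm.
The walls impose strain ε = −(6.25)/5750 = -1.0869e-03; σ = Eε = 108000 · -1.0869e-03 = -117.4 MPa.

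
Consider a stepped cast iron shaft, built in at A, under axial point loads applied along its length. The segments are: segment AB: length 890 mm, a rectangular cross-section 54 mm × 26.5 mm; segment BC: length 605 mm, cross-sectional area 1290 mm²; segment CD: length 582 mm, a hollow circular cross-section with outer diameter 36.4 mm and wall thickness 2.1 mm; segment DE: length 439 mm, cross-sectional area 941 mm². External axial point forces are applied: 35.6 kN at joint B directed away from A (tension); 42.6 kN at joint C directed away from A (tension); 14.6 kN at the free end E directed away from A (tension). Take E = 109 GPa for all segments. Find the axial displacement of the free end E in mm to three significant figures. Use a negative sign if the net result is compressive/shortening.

Internal axial forces (sectioning from the free end, tension +): N_DE = 14.6 kN, N_CD = 14.6 kN, N_BC = 57.2 kN, N_AB = 92.8 kN.
A_AB = 1431 mm².
A_CD = 226.3 mm².
δ_AB = 92800·890/(1431·109000) = 0.5295 mm
δ_BC = 57200·605/(1290·109000) = 0.2461 mm
δ_CD = 14600·582/(226.3·109000) = 0.3445 mm
δ_DE = 14600·439/(941·109000) = 0.06249 mm
δ = Σδ_i = 1.183 mm.

1.18 mm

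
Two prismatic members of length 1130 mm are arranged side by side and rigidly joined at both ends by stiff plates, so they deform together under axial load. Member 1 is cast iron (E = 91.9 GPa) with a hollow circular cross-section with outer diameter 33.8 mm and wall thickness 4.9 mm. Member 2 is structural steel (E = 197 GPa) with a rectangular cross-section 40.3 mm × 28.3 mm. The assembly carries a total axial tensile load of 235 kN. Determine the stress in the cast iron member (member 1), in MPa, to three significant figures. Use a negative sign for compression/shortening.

81.3 MPa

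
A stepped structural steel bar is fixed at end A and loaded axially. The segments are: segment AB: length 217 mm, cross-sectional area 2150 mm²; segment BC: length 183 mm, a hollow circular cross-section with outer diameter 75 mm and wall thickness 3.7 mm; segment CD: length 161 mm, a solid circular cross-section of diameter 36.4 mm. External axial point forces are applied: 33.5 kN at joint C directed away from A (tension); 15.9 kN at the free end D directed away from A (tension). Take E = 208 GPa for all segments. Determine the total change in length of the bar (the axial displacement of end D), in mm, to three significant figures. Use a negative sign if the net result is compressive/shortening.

Internal axial forces (sectioning from the free end, tension +): N_CD = 15.9 kN, N_BC = 49.4 kN, N_AB = 49.4 kN.
A_BC = 828.8 mm².
A_CD = 1041 mm².
δ_AB = 49400·217/(2150·208000) = 0.02397 mm
δ_BC = 49400·183/(828.8·208000) = 0.05244 mm
δ_CD = 15900·161/(1041·208000) = 0.01183 mm
δ = Σδ_i = 0.08824 mm.

0.0882 mm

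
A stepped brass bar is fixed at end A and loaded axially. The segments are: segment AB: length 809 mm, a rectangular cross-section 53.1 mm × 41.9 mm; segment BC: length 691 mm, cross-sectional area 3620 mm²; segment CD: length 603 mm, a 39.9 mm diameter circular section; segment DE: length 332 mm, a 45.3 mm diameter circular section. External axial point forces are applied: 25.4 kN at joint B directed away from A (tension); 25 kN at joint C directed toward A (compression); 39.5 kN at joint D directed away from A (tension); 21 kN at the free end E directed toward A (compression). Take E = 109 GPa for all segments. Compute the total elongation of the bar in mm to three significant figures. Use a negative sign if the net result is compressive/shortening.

0.0938 mm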